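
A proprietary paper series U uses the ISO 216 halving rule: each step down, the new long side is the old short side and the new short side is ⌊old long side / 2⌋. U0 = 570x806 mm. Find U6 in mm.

U1: ⌊806/2⌋ × 570 = 403 × 570 mm
U2: ⌊570/2⌋ × 403 = 285 × 403 mm
U3: ⌊403/2⌋ × 285 = 201 × 285 mm
U4: ⌊285/2⌋ × 201 = 142 × 201 mm
U5: ⌊201/2⌋ × 142 = 100 × 142 mm
U6: ⌊142/2⌋ × 100 = 71 × 100 mm

71 × 100 mm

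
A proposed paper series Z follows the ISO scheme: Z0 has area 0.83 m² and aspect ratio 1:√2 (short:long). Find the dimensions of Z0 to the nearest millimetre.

766 × 1083 mm

Let the short side be w mm. Then w · w√2 = 0.83 m² = 830,000 mm².
w² = 830,000/√2, so w ≈ 766.1 mm; long side = w√2 ≈ 1083.4 mm.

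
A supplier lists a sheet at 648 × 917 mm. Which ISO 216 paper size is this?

C1 (648 × 917 mm)

Aspect ratio 917/648 ≈ 1.415 — close to the ISO √2 ≈ 1.414.
In the C-series (envelope sizes, between A and B): C1 = 648 × 917 mm.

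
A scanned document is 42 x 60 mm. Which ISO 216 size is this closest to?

B9 (44 × 62 mm)

Aspect ratio 60/42 ≈ 1.429 — close to the ISO √2 ≈ 1.414.
In the B-series (B0 = 1000 × 1414 mm): B9 = 44 × 62 mm.
Off by 4 mm total — nearest standard size.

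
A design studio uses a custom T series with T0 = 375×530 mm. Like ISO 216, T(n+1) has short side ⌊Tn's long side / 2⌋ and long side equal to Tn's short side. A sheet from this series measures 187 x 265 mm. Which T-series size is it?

T0: 375 × 530 mm
T1: 265 × 375 mm
T2: 187 × 265 mm
T3: 132 × 187 mm
→ matches T2.

T2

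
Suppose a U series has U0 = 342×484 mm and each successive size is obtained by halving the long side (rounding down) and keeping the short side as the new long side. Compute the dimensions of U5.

60 × 85 mm

U1: ⌊484/2⌋ × 342 = 242 × 342 mm
U2: ⌊342/2⌋ × 242 = 171 × 242 mm
U3: ⌊242/2⌋ × 171 = 121 × 171 mm
U4: ⌊171/2⌋ × 121 = 85 × 121 mm
U5: ⌊121/2⌋ × 85 = 60 × 85 mm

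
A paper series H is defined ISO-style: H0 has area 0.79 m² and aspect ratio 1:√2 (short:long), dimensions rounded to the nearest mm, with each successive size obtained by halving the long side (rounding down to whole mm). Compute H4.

Let H0's short side be w mm. w · w√2 = 0.79 m² = 790,000 mm², so w ≈ 747.4 mm and w√2 ≈ 1057.0 mm → H0 = 747 × 1057 mm.
H1: ⌊1057/2⌋ × 747 = 528 × 747 mm
H2: ⌊747/2⌋ × 528 = 373 × 528 mm
H3: ⌊528/2⌋ × 373 = 264 × 373 mm
H4: ⌊373/2⌋ × 264 = 186 × 264 mm

186 × 264 mm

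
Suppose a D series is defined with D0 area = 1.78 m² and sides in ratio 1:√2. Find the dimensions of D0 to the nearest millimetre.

Let the short side be w mm. Then w · w√2 = 1.78 m² = 1,780,000 mm².
w² = 1,780,000/√2, so w ≈ 1121.9 mm; long side = w√2 ≈ 1586.6 mm.

1122 × 1587 mm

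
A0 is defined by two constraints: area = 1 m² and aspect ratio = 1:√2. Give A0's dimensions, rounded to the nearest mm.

841 × 1189 mm

Let the short side be w mm. Then the long side is w√2 and w · w√2 = 10⁶ mm².
w² = 10⁶/√2, so w = 1000 / 2^(1/4) ≈ 840.9 mm; long side = 1000 · 2^(1/4) ≈ 1189.2 mm.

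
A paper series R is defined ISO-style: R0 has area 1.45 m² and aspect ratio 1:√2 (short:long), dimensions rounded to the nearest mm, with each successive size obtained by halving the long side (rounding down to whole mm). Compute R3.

358 × 506 mm

Let R0's short side be w mm. w · w√2 = 1.45 m² = 1,450,000 mm², so w ≈ 1012.6 mm and w√2 ≈ 1432.0 mm → R0 = 1013 × 1432 mm.
R1: ⌊1432/2⌋ × 1013 = 716 × 1013 mm
R2: ⌊1013/2⌋ × 716 = 506 × 716 mm
R3: ⌊716/2⌋ × 506 = 358 × 506 mm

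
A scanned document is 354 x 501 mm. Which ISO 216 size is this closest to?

B3 (353 × 500 mm)

Aspect ratio 501/354 ≈ 1.415 — close to the ISO √2 ≈ 1.414.
In the B-series (B0 = 1000 × 1414 mm): B3 = 353 × 500 mm.
Off by 2 mm total — nearest standard size.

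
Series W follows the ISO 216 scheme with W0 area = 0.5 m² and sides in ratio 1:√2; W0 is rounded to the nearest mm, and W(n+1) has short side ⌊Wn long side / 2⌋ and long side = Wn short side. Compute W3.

210 × 297 mm

Let W0's short side be w mm. w · w√2 = 0.5 m² = 500,000 mm², so w ≈ 594.6 mm and w√2 ≈ 840.9 mm → W0 = 595 × 841 mm.
W1: ⌊841/2⌋ × 595 = 420 × 595 mm
W2: ⌊595/2⌋ × 420 = 297 × 420 mm
W3: ⌊420/2⌋ × 297 = 210 × 297 mm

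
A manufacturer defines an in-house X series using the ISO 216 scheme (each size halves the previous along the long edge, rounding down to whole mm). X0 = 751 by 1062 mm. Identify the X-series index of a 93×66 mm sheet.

X7

X0: 751 × 1062 mm
X1: 531 × 751 mm
X2: 375 × 531 mm
X3: 265 × 375 mm
X4: 187 × 265 mm
X5: 132 × 187 mm
X6: 93 × 132 mm
X7: 66 × 93 mm
X8: 46 × 66 mm
→ matches X7.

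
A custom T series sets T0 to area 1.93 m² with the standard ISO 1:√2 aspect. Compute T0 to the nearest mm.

1168 × 1652 mm

Let the short side be w mm. Then w · w√2 = 1.93 m² = 1,930,000 mm².
w² = 1,930,000/√2, so w ≈ 1168.2 mm; long side = w√2 ≈ 1652.1 mm.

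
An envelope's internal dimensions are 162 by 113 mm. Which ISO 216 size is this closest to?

C6 (114 × 162 mm)

Aspect ratio 162/113 ≈ 1.434 (ISO target is √2 ≈ 1.414).
In the C-series (envelope sizes, between A and B): C6 = 114 × 162 mm.
Off by 1 mm total — nearest standard size.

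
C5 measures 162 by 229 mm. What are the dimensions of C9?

C6: ⌊229/2⌋ × 162 = 114 × 162 mm
C7: ⌊162/2⌋ × 114 = 81 × 114 mm
C8: ⌊114/2⌋ × 81 = 57 × 81 mm
C9: ⌊81/2⌋ × 57 = 40 × 57 mm

40 × 57 mm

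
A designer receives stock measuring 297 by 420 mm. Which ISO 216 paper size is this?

A3 (297 × 420 mm)

Aspect ratio 420/297 ≈ 1.414 — close to the ISO √2 ≈ 1.414.
In the A-series (A0 area = 1 m²): A3 = 297 × 420 mm.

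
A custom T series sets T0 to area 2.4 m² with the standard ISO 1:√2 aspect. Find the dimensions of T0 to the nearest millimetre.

Let the short side be w mm. Then w · w√2 = 2.4 m² = 2,400,000 mm².
w² = 2,400,000/√2, so w ≈ 1302.7 mm; long side = w√2 ≈ 1842.3 mm.

1303 × 1842 mm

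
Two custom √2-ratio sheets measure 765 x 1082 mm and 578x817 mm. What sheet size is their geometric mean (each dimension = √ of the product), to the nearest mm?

Short side: √(765 · 578) = √442170 ≈ 665.0 → 665 mm
Long side: √(1082 · 817) = √883994 ≈ 940.2 → 940 mm

665 × 940 mm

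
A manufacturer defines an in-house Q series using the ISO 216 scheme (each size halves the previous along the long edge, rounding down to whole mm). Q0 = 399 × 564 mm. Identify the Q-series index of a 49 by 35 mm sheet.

Q7

Q0: 399 × 564 mm
Q1: 282 × 399 mm
Q2: 199 × 282 mm
Q3: 141 × 199 mm
Q4: 99 × 141 mm
Q5: 70 × 99 mm
Q6: 49 × 70 mm
Q7: 35 × 49 mm
Q8: 24 × 35 mm
→ matches Q7.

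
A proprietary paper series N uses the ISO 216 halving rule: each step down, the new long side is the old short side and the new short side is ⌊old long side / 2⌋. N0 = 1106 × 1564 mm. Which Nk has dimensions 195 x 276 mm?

N5

N0: 1106 × 1564 mm
N1: 782 × 1106 mm
N2: 553 × 782 mm
N3: 391 × 553 mm
N4: 276 × 391 mm
N5: 195 × 276 mm
N6: 138 × 195 mm
→ matches N5.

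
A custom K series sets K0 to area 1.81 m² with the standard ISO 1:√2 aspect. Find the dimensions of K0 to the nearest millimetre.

1131 × 1600 mm

Let the short side be w mm. Then w · w√2 = 1.81 m² = 1,810,000 mm².
w² = 1,810,000/√2, so w ≈ 1131.3 mm; long side = w√2 ≈ 1599.9 mm.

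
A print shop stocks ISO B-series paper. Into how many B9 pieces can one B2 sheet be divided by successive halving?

128

B2 = 500 × 707 mm; B9 = 44 × 62 mm.
Each halving step doubles the count; 7 steps from B2 to B9.
2^7 = 128.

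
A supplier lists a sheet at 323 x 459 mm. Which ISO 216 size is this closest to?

Aspect ratio 459/323 ≈ 1.421 — close to the ISO √2 ≈ 1.414.
In the C-series (envelope sizes, between A and B): C3 = 324 × 458 mm.
Off by 2 mm total — nearest standard size.

C3 (324 × 458 mm)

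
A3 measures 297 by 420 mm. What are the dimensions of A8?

A4: ⌊420/2⌋ × 297 = 210 × 297 mm
A5: ⌊297/2⌋ × 210 = 148 × 210 mm
A6: ⌊210/2⌋ × 148 = 105 × 148 mm
A7: ⌊148/2⌋ × 105 = 74 × 105 mm
A8: ⌊105/2⌋ × 74 = 52 × 74 mm

52 × 74 mm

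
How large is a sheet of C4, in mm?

C0 = 917 × 1297 mm (C0 is the geometric mean of A0 and B0, aspect 1:√2).
C1: ⌊1297/2⌋ × 917 = 648 × 917 mm
C2: ⌊917/2⌋ × 648 = 458 × 648 mm
C3: ⌊648/2⌋ × 458 = 324 × 458 mm
C4: ⌊458/2⌋ × 324 = 229 × 324 mm

229 × 324 mm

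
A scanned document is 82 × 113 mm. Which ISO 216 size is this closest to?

C7 (81 × 114 mm)

Aspect ratio 113/82 ≈ 1.378 (ISO target is √2 ≈ 1.414).
In the C-series (envelope sizes, between A and B): C7 = 81 × 114 mm.
Off by 2 mm total — nearest standard size.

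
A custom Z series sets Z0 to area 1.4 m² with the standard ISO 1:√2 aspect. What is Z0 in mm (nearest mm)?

995 × 1407 mm

Let the short side be w mm. Then w · w√2 = 1.4 m² = 1,400,000 mm².
w² = 1,400,000/√2, so w ≈ 995.0 mm; long side = w√2 ≈ 1407.1 mm.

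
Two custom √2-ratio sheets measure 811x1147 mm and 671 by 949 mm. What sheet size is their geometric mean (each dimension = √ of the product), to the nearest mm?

Short side: √(811 · 671) = √544181 ≈ 737.7 → 738 mm
Long side: √(1147 · 949) = √1088503 ≈ 1043.3 → 1043 mm

738 × 1043 mm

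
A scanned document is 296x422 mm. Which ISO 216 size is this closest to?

Aspect ratio 422/296 ≈ 1.426 — close to the ISO √2 ≈ 1.414.
In the A-series (A0 area = 1 m²): A3 = 297 × 420 mm.
Off by 3 mm total — nearest standard size.

A3 (297 × 420 mm)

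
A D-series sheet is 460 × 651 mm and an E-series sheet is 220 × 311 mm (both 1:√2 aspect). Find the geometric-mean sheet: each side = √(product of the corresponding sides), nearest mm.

Short side: √(460 · 220) = √101200 ≈ 318.1 → 318 mm
Long side: √(651 · 311) = √202461 ≈ 450.0 → 450 mm

318 × 450 mm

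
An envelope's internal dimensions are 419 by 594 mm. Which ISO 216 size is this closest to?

A2 (420 × 594 mm)

Aspect ratio 594/419 ≈ 1.418 — close to the ISO √2 ≈ 1.414.
In the A-series (A0 area = 1 m²): A2 = 420 × 594 mm.
Off by 1 mm total — nearest standard size.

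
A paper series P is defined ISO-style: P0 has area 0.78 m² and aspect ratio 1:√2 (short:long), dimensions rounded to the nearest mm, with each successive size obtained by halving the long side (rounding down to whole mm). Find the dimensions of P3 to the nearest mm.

Let P0's short side be w mm. w · w√2 = 0.78 m² = 780,000 mm², so w ≈ 742.7 mm and w√2 ≈ 1050.3 mm → P0 = 743 × 1050 mm.
P1: ⌊1050/2⌋ × 743 = 525 × 743 mm
P2: ⌊743/2⌋ × 525 = 371 × 525 mm
P3: ⌊525/2⌋ × 371 = 262 × 371 mm

262 × 371 mm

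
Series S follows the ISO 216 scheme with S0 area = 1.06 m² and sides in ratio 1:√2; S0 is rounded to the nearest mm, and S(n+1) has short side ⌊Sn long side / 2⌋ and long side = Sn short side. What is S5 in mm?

Let S0's short side be w mm. w · w√2 = 1.06 m² = 1,060,000 mm², so w ≈ 865.8 mm and w√2 ≈ 1224.4 mm → S0 = 866 × 1224 mm.
S1: ⌊1224/2⌋ × 866 = 612 × 866 mm
S2: ⌊866/2⌋ × 612 = 433 × 612 mm
S3: ⌊612/2⌋ × 433 = 306 × 433 mm
S4: ⌊433/2⌋ × 306 = 216 × 306 mm
S5: ⌊306/2⌋ × 216 = 153 × 216 mm

153 × 216 mm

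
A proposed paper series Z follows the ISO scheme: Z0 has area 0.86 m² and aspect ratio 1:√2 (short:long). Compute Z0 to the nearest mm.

Let the short side be w mm. Then w · w√2 = 0.86 m² = 860,000 mm².
w² = 860,000/√2, so w ≈ 779.8 mm; long side = w√2 ≈ 1102.8 mm.

780 × 1103 mm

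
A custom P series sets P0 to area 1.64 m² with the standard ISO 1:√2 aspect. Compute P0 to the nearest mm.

Let the short side be w mm. Then w · w√2 = 1.64 m² = 1,640,000 mm².
w² = 1,640,000/√2, so w ≈ 1076.9 mm; long side = w√2 ≈ 1522.9 mm.

1077 × 1523 mm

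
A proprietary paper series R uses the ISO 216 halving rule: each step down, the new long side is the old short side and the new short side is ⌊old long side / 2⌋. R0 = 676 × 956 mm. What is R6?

R1 = 478 × 676 mm (from R0 by 1 halving).
R2: ⌊676/2⌋ × 478 = 338 × 478 mm
R3: ⌊478/2⌋ × 338 = 239 × 338 mm
R4: ⌊338/2⌋ × 239 = 169 × 239 mm
R5: ⌊239/2⌋ × 169 = 119 × 169 mm
R6: ⌊169/2⌋ × 119 = 84 × 119 mm

84 × 119 mm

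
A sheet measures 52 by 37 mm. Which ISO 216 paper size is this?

A9 (37 × 52 mm)

Aspect ratio 52/37 ≈ 1.405 — close to the ISO √2 ≈ 1.414.
In the A-series (A0 area = 1 m²): A9 = 37 × 52 mm.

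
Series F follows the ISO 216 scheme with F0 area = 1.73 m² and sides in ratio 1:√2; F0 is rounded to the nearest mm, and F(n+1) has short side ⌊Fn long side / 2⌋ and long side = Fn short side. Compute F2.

553 × 782 mm

Let F0's short side be w mm. w · w√2 = 1.73 m² = 1,730,000 mm², so w ≈ 1106.0 mm and w√2 ≈ 1564.2 mm → F0 = 1106 × 1564 mm.
F1: ⌊1564/2⌋ × 1106 = 782 × 1106 mm
F2: ⌊1106/2⌋ × 782 = 553 × 782 mm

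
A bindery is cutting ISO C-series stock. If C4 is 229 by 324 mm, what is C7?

C5: ⌊324/2⌋ × 229 = 162 × 229 mm
C6: ⌊229/2⌋ × 162 = 114 × 162 mm
C7: ⌊162/2⌋ × 114 = 81 × 114 mm

81 × 114 mm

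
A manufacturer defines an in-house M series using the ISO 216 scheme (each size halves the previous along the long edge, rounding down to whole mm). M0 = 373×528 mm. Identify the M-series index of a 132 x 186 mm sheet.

M0: 373 × 528 mm
M1: 264 × 373 mm
M2: 186 × 264 mm
M3: 132 × 186 mm
M4: 93 × 132 mm
→ matches M3.

M3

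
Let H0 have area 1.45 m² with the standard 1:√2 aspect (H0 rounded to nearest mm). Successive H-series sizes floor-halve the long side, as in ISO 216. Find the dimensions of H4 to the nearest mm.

Let H0's short side be w mm. w · w√2 = 1.45 m² = 1,450,000 mm², so w ≈ 1012.6 mm and w√2 ≈ 1432.0 mm → H0 = 1013 × 1432 mm.
H1: ⌊1432/2⌋ × 1013 = 716 × 1013 mm
H2: ⌊1013/2⌋ × 716 = 506 × 716 mm
H3: ⌊716/2⌋ × 506 = 358 × 506 mm
H4: ⌊506/2⌋ × 358 = 253 × 358 mm

253 × 358 mm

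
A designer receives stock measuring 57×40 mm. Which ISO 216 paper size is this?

Aspect ratio 57/40 ≈ 1.425 — close to the ISO √2 ≈ 1.414.
In the C-series (envelope sizes, between A and B): C9 = 40 × 57 mm.

C9 (40 × 57 mm)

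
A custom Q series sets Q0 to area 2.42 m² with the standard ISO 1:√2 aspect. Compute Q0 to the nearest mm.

1308 × 1850 mm

Let the short side be w mm. Then w · w√2 = 2.42 m² = 2,420,000 mm².
w² = 2,420,000/√2, so w ≈ 1308.1 mm; long side = w√2 ≈ 1850.0 mm.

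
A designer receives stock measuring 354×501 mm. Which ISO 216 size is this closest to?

Aspect ratio 501/354 ≈ 1.415 — close to the ISO √2 ≈ 1.414.
In the B-series (B0 = 1000 × 1414 mm): B3 = 353 × 500 mm.
Off by 2 mm total — nearest standard size.

B3 (353 × 500 mm)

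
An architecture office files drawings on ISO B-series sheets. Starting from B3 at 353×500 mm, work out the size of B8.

B4: ⌊500/2⌋ × 353 = 250 × 353 mm
B5: ⌊353/2⌋ × 250 = 176 × 250 mm
B6: ⌊250/2⌋ × 176 = 125 × 176 mm
B7: ⌊176/2⌋ × 125 = 88 × 125 mm
B8: ⌊125/2⌋ × 88 = 62 × 88 mm

62 × 88 mm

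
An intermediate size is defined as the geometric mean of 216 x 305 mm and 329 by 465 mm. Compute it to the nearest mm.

267 × 377 mm

Short side: √(216 · 329) = √71064 ≈ 266.6 → 267 mm
Long side: √(305 · 465) = √141825 ≈ 376.6 → 377 mm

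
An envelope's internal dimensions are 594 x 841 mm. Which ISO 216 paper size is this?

A1 (594 × 841 mm)

Aspect ratio 841/594 ≈ 1.416 — close to the ISO √2 ≈ 1.414.
In the A-series (A0 area = 1 m²): A1 = 594 × 841 mm.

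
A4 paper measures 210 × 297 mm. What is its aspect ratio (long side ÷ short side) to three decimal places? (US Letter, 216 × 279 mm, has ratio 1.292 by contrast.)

1.414

297 / 210 = 1.414
Matches √2 ≈ 1.414 — the ISO 216 defining ratio.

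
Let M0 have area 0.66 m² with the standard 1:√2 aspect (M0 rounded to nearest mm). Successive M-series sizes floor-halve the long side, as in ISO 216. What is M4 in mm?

170 × 241 mm

Let M0's short side be w mm. w · w√2 = 0.66 m² = 660,000 mm², so w ≈ 683.1 mm and w√2 ≈ 966.1 mm → M0 = 683 × 966 mm.
M1: ⌊966/2⌋ × 683 = 483 × 683 mm
M2: ⌊683/2⌋ × 483 = 341 × 483 mm
M3: ⌊483/2⌋ × 341 = 241 × 341 mm
M4: ⌊341/2⌋ × 241 = 170 × 241 mm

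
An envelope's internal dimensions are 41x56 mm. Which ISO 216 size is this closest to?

C9 (40 × 57 mm)

Aspect ratio 56/41 ≈ 1.366 (ISO target is √2 ≈ 1.414).
In the C-series (envelope sizes, between A and B): C9 = 40 × 57 mm.
Off by 2 mm total — nearest standard size.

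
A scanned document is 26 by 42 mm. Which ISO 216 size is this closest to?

Aspect ratio 42/26 ≈ 1.615 (ISO target is √2 ≈ 1.414).
In the C-series (envelope sizes, between A and B): C10 = 28 × 40 mm.
Off by 4 mm total — nearest standard size.

C10 (28 × 40 mm)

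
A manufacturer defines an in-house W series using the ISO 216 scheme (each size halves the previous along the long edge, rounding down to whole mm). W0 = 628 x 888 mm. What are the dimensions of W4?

157 × 222 mm

W1: ⌊888/2⌋ × 628 = 444 × 628 mm
W2: ⌊628/2⌋ × 444 = 314 × 444 mm
W3: ⌊444/2⌋ × 314 = 222 × 314 mm
W4: ⌊314/2⌋ × 222 = 157 × 222 mm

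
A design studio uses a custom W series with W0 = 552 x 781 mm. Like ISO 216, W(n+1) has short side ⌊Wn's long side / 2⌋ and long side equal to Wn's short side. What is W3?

W1: ⌊781/2⌋ × 552 = 390 × 552 mm
W2: ⌊552/2⌋ × 390 = 276 × 390 mm
W3: ⌊390/2⌋ × 276 = 195 × 276 mm

195 × 276 mm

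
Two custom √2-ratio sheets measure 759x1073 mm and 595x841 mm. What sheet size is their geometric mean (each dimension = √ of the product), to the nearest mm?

Short side: √(759 · 595) = √451605 ≈ 672.0 → 672 mm
Long side: √(1073 · 841) = √902393 ≈ 949.9 → 950 mm

672 × 950 mm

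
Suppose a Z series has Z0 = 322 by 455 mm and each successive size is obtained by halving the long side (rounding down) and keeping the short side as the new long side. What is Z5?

56 × 80 mm

Z1: ⌊455/2⌋ × 322 = 227 × 322 mm
Z2: ⌊322/2⌋ × 227 = 161 × 227 mm
Z3: ⌊227/2⌋ × 161 = 113 × 161 mm
Z4: ⌊161/2⌋ × 113 = 80 × 113 mm
Z5: ⌊113/2⌋ × 80 = 56 × 80 mm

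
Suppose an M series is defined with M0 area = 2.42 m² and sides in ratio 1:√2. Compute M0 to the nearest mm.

Let the short side be w mm. Then w · w√2 = 2.42 m² = 2,420,000 mm².
w² = 2,420,000/√2, so w ≈ 1308.1 mm; long side = w√2 ≈ 1850.0 mm.

1308 × 1850 mm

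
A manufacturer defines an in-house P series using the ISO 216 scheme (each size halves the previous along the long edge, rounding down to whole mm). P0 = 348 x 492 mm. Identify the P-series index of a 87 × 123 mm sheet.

P4

P0: 348 × 492 mm
P1: 246 × 348 mm
P2: 174 × 246 mm
P3: 123 × 174 mm
P4: 87 × 123 mm
P5: 61 × 87 mm
→ matches P4.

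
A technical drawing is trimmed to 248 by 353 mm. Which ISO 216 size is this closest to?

B4 (250 × 353 mm)

Aspect ratio 353/248 ≈ 1.423 — close to the ISO √2 ≈ 1.414.
In the B-series (B0 = 1000 × 1414 mm): B4 = 250 × 353 mm.
Off by 2 mm total — nearest standard size.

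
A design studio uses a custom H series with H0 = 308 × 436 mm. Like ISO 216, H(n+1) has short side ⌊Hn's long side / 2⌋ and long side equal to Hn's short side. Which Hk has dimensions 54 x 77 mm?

H5

H0: 308 × 436 mm
H1: 218 × 308 mm
H2: 154 × 218 mm
H3: 109 × 154 mm
H4: 77 × 109 mm
H5: 54 × 77 mm
H6: 38 × 54 mm
→ matches H5.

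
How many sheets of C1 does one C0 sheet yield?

Each ISO step halves the sheet: 1 × C0 → 2 × C1
From C0 to C1 is 1 halving step: 2^1 = 2.

2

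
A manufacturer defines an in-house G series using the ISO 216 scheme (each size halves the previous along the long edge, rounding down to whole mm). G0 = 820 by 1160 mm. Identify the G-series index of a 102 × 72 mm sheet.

G7

G0: 820 × 1160 mm
G1: 580 × 820 mm
G2: 410 × 580 mm
G3: 290 × 410 mm
G4: 205 × 290 mm
G5: 145 × 205 mm
G6: 102 × 145 mm
G7: 72 × 102 mm
G8: 51 × 72 mm
→ matches G7.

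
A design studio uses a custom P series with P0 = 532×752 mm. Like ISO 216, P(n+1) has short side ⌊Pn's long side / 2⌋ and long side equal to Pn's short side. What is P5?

94 × 133 mm

P1 = 376 × 532 mm (from P0 by 1 halving).
P2: ⌊532/2⌋ × 376 = 266 × 376 mm
P3: ⌊376/2⌋ × 266 = 188 × 266 mm
P4: ⌊266/2⌋ × 188 = 133 × 188 mm
P5: ⌊188/2⌋ × 133 = 94 × 133 mm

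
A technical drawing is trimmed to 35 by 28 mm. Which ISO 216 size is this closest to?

Aspect ratio 35/28 ≈ 1.250 (ISO target is √2 ≈ 1.414).
In the A-series (A0 area = 1 m²): A10 = 26 × 37 mm.
Off by 4 mm total — nearest standard size.

A10 (26 × 37 mm)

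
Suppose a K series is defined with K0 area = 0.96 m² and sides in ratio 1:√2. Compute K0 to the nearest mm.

Let the short side be w mm. Then w · w√2 = 0.96 m² = 960,000 mm².
w² = 960,000/√2, so w ≈ 823.9 mm; long side = w√2 ≈ 1165.2 mm.

824 × 1165 mm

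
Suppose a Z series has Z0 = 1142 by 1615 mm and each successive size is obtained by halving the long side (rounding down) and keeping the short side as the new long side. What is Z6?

142 × 201 mm

Z1 = 807 × 1142 mm (from Z0 by 1 halving).
Z2: ⌊1142/2⌋ × 807 = 571 × 807 mm
Z3: ⌊807/2⌋ × 571 = 403 × 571 mm
Z4: ⌊571/2⌋ × 403 = 285 × 403 mm
Z5: ⌊403/2⌋ × 285 = 201 × 285 mm
Z6: ⌊285/2⌋ × 201 = 142 × 201 mm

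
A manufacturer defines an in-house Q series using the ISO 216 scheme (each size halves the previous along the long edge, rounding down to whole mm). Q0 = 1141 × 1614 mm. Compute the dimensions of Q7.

Q1 = 807 × 1141 mm (from Q0 by 1 halving).
Q2: ⌊1141/2⌋ × 807 = 570 × 807 mm
Q3: ⌊807/2⌋ × 570 = 403 × 570 mm
Q4: ⌊570/2⌋ × 403 = 285 × 403 mm
Q5: ⌊403/2⌋ × 285 = 201 × 285 mm
Q6: ⌊285/2⌋ × 201 = 142 × 201 mm
Q7: ⌊201/2⌋ × 142 = 100 × 142 mm

100 × 142 mm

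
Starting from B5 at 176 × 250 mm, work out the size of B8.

62 × 88 mm

B6: ⌊250/2⌋ × 176 = 125 × 176 mm
B7: ⌊176/2⌋ × 125 = 88 × 125 mm
B8: ⌊125/2⌋ × 88 = 62 × 88 mm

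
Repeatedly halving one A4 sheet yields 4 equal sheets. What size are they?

4 = 2^2, so 2 halving steps.
A4 → A5 → … → A6 after 2 steps.

A6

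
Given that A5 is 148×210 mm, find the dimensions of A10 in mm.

26 × 37 mm

A6: ⌊210/2⌋ × 148 = 105 × 148 mm
A7: ⌊148/2⌋ × 105 = 74 × 105 mm
A8: ⌊105/2⌋ × 74 = 52 × 74 mm
A9: ⌊74/2⌋ × 52 = 37 × 52 mm
A10: ⌊52/2⌋ × 37 = 26 × 37 mm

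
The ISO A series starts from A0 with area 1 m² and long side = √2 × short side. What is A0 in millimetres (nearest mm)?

Let the short side be w mm. Then the long side is w√2 and w · w√2 = 10⁶ mm².
w² = 10⁶/√2, so w = 1000 / 2^(1/4) ≈ 840.9 mm; long side = 1000 · 2^(1/4) ≈ 1189.2 mm.

841 × 1189 mm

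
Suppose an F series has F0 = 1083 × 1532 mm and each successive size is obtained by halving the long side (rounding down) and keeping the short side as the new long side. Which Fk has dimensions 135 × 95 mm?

F0: 1083 × 1532 mm
F1: 766 × 1083 mm
F2: 541 × 766 mm
F3: 383 × 541 mm
F4: 270 × 383 mm
F5: 191 × 270 mm
F6: 135 × 191 mm
F7: 95 × 135 mm
F8: 67 × 95 mm
→ matches F7.

F7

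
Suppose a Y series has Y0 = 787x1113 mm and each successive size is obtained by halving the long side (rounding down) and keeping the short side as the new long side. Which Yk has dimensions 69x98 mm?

Y7

Y0: 787 × 1113 mm
Y1: 556 × 787 mm
Y2: 393 × 556 mm
Y3: 278 × 393 mm
Y4: 196 × 278 mm
Y5: 139 × 196 mm
Y6: 98 × 139 mm
Y7: 69 × 98 mm
Y8: 49 × 69 mm
→ matches Y7.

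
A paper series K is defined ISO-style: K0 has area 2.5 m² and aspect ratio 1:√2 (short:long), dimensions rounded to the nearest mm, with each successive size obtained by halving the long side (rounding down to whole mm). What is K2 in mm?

Let K0's short side be w mm. w · w√2 = 2.5 m² = 2,500,000 mm², so w ≈ 1329.6 mm and w√2 ≈ 1880.3 mm → K0 = 1330 × 1880 mm.
K1: ⌊1880/2⌋ × 1330 = 940 × 1330 mm
K2: ⌊1330/2⌋ × 940 = 665 × 940 mm

665 × 940 mm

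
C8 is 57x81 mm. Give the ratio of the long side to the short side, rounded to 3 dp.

81 / 57 = 1.421
ISO 216 targets √2 ≈ 1.414; the +0.007 deviation is from mm rounding.

1.421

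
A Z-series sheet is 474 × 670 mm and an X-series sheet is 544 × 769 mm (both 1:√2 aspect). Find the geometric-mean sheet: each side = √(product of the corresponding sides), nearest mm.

508 × 718 mm

Short side: √(474 · 544) = √257856 ≈ 507.8 → 508 mm
Long side: √(670 · 769) = √515230 ≈ 717.8 → 718 mm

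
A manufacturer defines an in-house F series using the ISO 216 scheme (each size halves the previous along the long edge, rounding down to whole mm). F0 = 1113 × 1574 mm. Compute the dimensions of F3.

393 × 556 mm

F1: ⌊1574/2⌋ × 1113 = 787 × 1113 mm
F2: ⌊1113/2⌋ × 787 = 556 × 787 mm
F3: ⌊787/2⌋ × 556 = 393 × 556 mm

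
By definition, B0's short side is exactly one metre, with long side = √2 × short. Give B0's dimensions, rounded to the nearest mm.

1000 × 1414 mm

Short side = 1000 mm; long side = 1000√2 ≈ 1414.2 mm.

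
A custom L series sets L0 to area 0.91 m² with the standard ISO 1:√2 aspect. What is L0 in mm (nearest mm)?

802 × 1134 mm

Let the short side be w mm. Then w · w√2 = 0.91 m² = 910,000 mm².
w² = 910,000/√2, so w ≈ 802.2 mm; long side = w√2 ≈ 1134.4 mm.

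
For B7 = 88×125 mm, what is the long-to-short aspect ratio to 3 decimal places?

125 / 88 = 1.420
ISO 216 targets √2 ≈ 1.414; the +0.006 deviation is from mm rounding.

1.420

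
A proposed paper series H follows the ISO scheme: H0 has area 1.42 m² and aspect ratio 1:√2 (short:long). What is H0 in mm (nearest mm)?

Let the short side be w mm. Then w · w√2 = 1.42 m² = 1,420,000 mm².
w² = 1,420,000/√2, so w ≈ 1002.0 mm; long side = w√2 ≈ 1417.1 mm.

1002 × 1417 mm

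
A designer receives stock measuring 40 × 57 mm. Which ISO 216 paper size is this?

Aspect ratio 57/40 ≈ 1.425 — close to the ISO √2 ≈ 1.414.
In the C-series (envelope sizes, between A and B): C9 = 40 × 57 mm.

C9 (40 × 57 mm)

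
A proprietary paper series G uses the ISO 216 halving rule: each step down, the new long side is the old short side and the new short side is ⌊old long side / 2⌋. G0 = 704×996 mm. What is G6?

G1 = 498 × 704 mm (from G0 by 1 halving).
G2: ⌊704/2⌋ × 498 = 352 × 498 mm
G3: ⌊498/2⌋ × 352 = 249 × 352 mm
G4: ⌊352/2⌋ × 249 = 176 × 249 mm
G5: ⌊249/2⌋ × 176 = 124 × 176 mm
G6: ⌊176/2⌋ × 124 = 88 × 124 mm

88 × 124 mm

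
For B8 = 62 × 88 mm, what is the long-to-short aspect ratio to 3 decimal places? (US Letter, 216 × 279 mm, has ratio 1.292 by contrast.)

1.419

88 / 62 = 1.419
ISO 216 targets √2 ≈ 1.414; the +0.005 deviation is from mm rounding.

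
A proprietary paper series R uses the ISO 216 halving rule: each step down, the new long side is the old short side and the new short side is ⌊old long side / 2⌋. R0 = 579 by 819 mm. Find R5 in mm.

102 × 144 mm

R1 = 409 × 579 mm (from R0 by 1 halving).
R2: ⌊579/2⌋ × 409 = 289 × 409 mm
R3: ⌊409/2⌋ × 289 = 204 × 289 mm
R4: ⌊289/2⌋ × 204 = 144 × 204 mm
R5: ⌊204/2⌋ × 144 = 102 × 144 mm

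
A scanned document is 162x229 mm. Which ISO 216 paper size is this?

Aspect ratio 229/162 ≈ 1.414 — close to the ISO √2 ≈ 1.414.
In the C-series (envelope sizes, between A and B): C5 = 162 × 229 mm.

C5 (162 × 229 mm)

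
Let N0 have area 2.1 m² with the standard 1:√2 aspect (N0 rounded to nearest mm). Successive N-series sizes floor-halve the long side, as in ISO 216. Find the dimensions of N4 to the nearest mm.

304 × 430 mm

Let N0's short side be w mm. w · w√2 = 2.1 m² = 2,100,000 mm², so w ≈ 1218.6 mm and w√2 ≈ 1723.3 mm → N0 = 1219 × 1723 mm.
N1: ⌊1723/2⌋ × 1219 = 861 × 1219 mm
N2: ⌊1219/2⌋ × 861 = 609 × 861 mm
N3: ⌊861/2⌋ × 609 = 430 × 609 mm
N4: ⌊609/2⌋ × 430 = 304 × 430 mm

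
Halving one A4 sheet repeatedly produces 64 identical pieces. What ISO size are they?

64 = 2^6, so 6 halving steps.
A4 → A5 → … → A10 after 6 steps.

A10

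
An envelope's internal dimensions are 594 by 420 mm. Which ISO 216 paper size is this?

A2 (420 × 594 mm)

Aspect ratio 594/420 ≈ 1.414 — close to the ISO √2 ≈ 1.414.
In the A-series (A0 area = 1 m²): A2 = 420 × 594 mm.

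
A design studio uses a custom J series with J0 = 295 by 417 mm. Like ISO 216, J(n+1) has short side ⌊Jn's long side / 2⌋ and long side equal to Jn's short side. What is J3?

104 × 147 mm

J1: ⌊417/2⌋ × 295 = 208 × 295 mm
J2: ⌊295/2⌋ × 208 = 147 × 208 mm
J3: ⌊208/2⌋ × 147 = 104 × 147 mm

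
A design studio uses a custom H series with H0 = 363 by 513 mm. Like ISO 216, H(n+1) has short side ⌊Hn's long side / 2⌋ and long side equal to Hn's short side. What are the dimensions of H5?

H1 = 256 × 363 mm (from H0 by 1 halving).
H2: ⌊363/2⌋ × 256 = 181 × 256 mm
H3: ⌊256/2⌋ × 181 = 128 × 181 mm
H4: ⌊181/2⌋ × 128 = 90 × 128 mm
H5: ⌊128/2⌋ × 90 = 64 × 90 mm

64 × 90 mm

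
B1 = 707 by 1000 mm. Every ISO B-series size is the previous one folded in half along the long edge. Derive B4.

B2: ⌊1000/2⌋ × 707 = 500 × 707 mm
B3: ⌊707/2⌋ × 500 = 353 × 500 mm
B4: ⌊500/2⌋ × 353 = 250 × 353 mm

250 × 353 mm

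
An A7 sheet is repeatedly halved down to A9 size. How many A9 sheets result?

Each ISO step halves the sheet: 1 × A7 → 2 × A8 → 4 × A9
From A7 to A9 is 2 halving steps: 2^2 = 4.

4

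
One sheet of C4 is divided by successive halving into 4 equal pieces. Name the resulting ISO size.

4 = 2^2, so 2 halving steps.
C4 → C5 → … → C6 after 2 steps.

C6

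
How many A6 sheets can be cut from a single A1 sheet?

32

A1 = 594 × 841 mm; A6 = 105 × 148 mm.
Each halving step doubles the count; 5 steps from A1 to A6.
2^5 = 32.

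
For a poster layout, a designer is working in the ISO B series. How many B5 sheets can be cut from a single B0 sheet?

Each ISO step halves the sheet: 1 × B0 → 2 × B1 → 4 × B2 → 8 × B3 → …
From B0 to B5 is 5 halving steps: 2^5 = 32.

32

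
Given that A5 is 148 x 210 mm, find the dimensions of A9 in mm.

37 × 52 mm

A6: ⌊210/2⌋ × 148 = 105 × 148 mm
A7: ⌊148/2⌋ × 105 = 74 × 105 mm
A8: ⌊105/2⌋ × 74 = 52 × 74 mm
A9: ⌊74/2⌋ × 52 = 37 × 52 mm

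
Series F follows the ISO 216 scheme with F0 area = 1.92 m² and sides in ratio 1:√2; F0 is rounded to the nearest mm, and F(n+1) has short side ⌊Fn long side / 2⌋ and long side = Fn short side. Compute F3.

412 × 582 mm

Let F0's short side be w mm. w · w√2 = 1.92 m² = 1,920,000 mm², so w ≈ 1165.2 mm and w√2 ≈ 1647.8 mm → F0 = 1165 × 1648 mm.
F1: ⌊1648/2⌋ × 1165 = 824 × 1165 mm
F2: ⌊1165/2⌋ × 824 = 582 × 824 mm
F3: ⌊824/2⌋ × 582 = 412 × 582 mm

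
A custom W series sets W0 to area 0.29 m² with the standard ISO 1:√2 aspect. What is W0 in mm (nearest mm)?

Let the short side be w mm. Then w · w√2 = 0.29 m² = 290,000 mm².
w² = 290,000/√2, so w ≈ 452.8 mm; long side = w√2 ≈ 640.4 mm.

453 × 640 mm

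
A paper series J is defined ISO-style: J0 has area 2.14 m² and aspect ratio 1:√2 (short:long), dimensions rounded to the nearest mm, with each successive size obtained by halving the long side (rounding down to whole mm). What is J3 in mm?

Let J0's short side be w mm. w · w√2 = 2.14 m² = 2,140,000 mm², so w ≈ 1230.1 mm and w√2 ≈ 1739.7 mm → J0 = 1230 × 1740 mm.
J1: ⌊1740/2⌋ × 1230 = 870 × 1230 mm
J2: ⌊1230/2⌋ × 870 = 615 × 870 mm
J3: ⌊870/2⌋ × 615 = 435 × 615 mm

435 × 615 mm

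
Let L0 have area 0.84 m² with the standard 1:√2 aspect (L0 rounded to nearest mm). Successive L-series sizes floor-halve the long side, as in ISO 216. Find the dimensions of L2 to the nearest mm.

Let L0's short side be w mm. w · w√2 = 0.84 m² = 840,000 mm², so w ≈ 770.7 mm and w√2 ≈ 1089.9 mm → L0 = 771 × 1090 mm.
L1: ⌊1090/2⌋ × 771 = 545 × 771 mm
L2: ⌊771/2⌋ × 545 = 385 × 545 mm

385 × 545 mm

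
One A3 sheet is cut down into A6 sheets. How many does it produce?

A3 = 297 × 420 mm; A6 = 105 × 148 mm.
Each halving step doubles the count; 3 steps from A3 to A6.
2^3 = 8.

8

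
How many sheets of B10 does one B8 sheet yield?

Each ISO step halves the sheet: 1 × B8 → 2 × B9 → 4 × B10
From B8 to B10 is 2 halving steps: 2^2 = 4.

4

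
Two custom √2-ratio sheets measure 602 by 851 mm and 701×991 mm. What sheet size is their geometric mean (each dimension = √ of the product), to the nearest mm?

Short side: √(602 · 701) = √422002 ≈ 649.6 → 650 mm
Long side: √(851 · 991) = √843341 ≈ 918.3 → 918 mm

650 × 918 mm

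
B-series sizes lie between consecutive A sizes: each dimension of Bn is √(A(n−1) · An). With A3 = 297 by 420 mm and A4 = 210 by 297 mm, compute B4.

Short side: √(297 · 210) = √62370 ≈ 249.7 → 250 mm
Long side: √(420 · 297) = √124740 ≈ 353.2 → 353 mm

250 × 353 mm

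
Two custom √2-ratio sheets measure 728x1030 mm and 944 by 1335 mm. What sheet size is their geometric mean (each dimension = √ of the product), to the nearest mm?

829 × 1173 mm

Short side: √(728 · 944) = √687232 ≈ 829.0 → 829 mm
Long side: √(1030 · 1335) = √1375050 ≈ 1172.6 → 1173 mm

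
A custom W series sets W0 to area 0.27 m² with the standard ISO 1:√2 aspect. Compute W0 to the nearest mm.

437 × 618 mm

Let the short side be w mm. Then w · w√2 = 0.27 m² = 270,000 mm².
w² = 270,000/√2, so w ≈ 436.9 mm; long side = w√2 ≈ 617.9 mm.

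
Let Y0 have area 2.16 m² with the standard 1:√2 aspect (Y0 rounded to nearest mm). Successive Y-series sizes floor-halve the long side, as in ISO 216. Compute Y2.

618 × 874 mm

Let Y0's short side be w mm. w · w√2 = 2.16 m² = 2,160,000 mm², so w ≈ 1235.9 mm and w√2 ≈ 1747.8 mm → Y0 = 1236 × 1748 mm.
Y1: ⌊1748/2⌋ × 1236 = 874 × 1236 mm
Y2: ⌊1236/2⌋ × 874 = 618 × 874 mm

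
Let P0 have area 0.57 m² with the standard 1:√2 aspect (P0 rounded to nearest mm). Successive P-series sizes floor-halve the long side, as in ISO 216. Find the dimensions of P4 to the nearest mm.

158 × 224 mm

Let P0's short side be w mm. w · w√2 = 0.57 m² = 570,000 mm², so w ≈ 634.9 mm and w√2 ≈ 897.8 mm → P0 = 635 × 898 mm.
P1: ⌊898/2⌋ × 635 = 449 × 635 mm
P2: ⌊635/2⌋ × 449 = 317 × 449 mm
P3: ⌊449/2⌋ × 317 = 224 × 317 mm
P4: ⌊317/2⌋ × 224 = 158 × 224 mm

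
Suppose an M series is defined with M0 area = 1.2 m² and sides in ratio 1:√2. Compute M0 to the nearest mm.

Let the short side be w mm. Then w · w√2 = 1.2 m² = 1,200,000 mm².
w² = 1,200,000/√2, so w ≈ 921.2 mm; long side = w√2 ≈ 1302.7 mm.

921 × 1303 mm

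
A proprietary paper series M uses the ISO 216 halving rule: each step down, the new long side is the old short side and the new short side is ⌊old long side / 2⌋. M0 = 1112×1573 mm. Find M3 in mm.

M1: ⌊1573/2⌋ × 1112 = 786 × 1112 mm
M2: ⌊1112/2⌋ × 786 = 556 × 786 mm
M3: ⌊786/2⌋ × 556 = 393 × 556 mm

393 × 556 mm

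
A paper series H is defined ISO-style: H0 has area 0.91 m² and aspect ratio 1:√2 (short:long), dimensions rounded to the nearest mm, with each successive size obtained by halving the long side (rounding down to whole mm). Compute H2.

Let H0's short side be w mm. w · w√2 = 0.91 m² = 910,000 mm², so w ≈ 802.2 mm and w√2 ≈ 1134.4 mm → H0 = 802 × 1134 mm.
H1: ⌊1134/2⌋ × 802 = 567 × 802 mm
H2: ⌊802/2⌋ × 567 = 401 × 567 mm

401 × 567 mm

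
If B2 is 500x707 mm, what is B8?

62 × 88 mm

B3: ⌊707/2⌋ × 500 = 353 × 500 mm
B4: ⌊500/2⌋ × 353 = 250 × 353 mm
B5: ⌊353/2⌋ × 250 = 176 × 250 mm
B6: ⌊250/2⌋ × 176 = 125 × 176 mm
B7: ⌊176/2⌋ × 125 = 88 × 125 mm
B8: ⌊125/2⌋ × 88 = 62 × 88 mm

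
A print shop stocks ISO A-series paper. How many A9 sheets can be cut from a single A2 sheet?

128

A2 = 420 × 594 mm; A9 = 37 × 52 mm.
Each halving step doubles the count; 7 steps from A2 to A9.
2^7 = 128.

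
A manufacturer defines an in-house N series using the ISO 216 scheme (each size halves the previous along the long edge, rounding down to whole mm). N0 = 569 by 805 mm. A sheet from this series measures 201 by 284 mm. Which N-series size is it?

N3

N0: 569 × 805 mm
N1: 402 × 569 mm
N2: 284 × 402 mm
N3: 201 × 284 mm
N4: 142 × 201 mm
→ matches N3.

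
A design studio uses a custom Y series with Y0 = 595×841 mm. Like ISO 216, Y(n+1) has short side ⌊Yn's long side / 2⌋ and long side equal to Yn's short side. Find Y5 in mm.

105 × 148 mm

Y1 = 420 × 595 mm (from Y0 by 1 halving).
Y2: ⌊595/2⌋ × 420 = 297 × 420 mm
Y3: ⌊420/2⌋ × 297 = 210 × 297 mm
Y4: ⌊297/2⌋ × 210 = 148 × 210 mm
Y5: ⌊210/2⌋ × 148 = 105 × 148 mm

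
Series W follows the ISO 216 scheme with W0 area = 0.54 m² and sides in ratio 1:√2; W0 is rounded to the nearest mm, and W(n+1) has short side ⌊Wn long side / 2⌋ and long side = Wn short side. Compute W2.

309 × 437 mm

Let W0's short side be w mm. w · w√2 = 0.54 m² = 540,000 mm², so w ≈ 617.9 mm and w√2 ≈ 873.9 mm → W0 = 618 × 874 mm.
W1: ⌊874/2⌋ × 618 = 437 × 618 mm
W2: ⌊618/2⌋ × 437 = 309 × 437 mm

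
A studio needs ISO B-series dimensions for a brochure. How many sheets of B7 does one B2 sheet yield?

32

Each ISO step halves the sheet: 1 × B2 → 2 × B3 → 4 × B4 → 8 × B5 → …
From B2 to B7 is 5 halving steps: 2^5 = 32.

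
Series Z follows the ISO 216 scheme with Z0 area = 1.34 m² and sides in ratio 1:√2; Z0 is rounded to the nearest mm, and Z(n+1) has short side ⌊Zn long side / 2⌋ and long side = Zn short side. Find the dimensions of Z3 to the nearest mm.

344 × 486 mm

Let Z0's short side be w mm. w · w√2 = 1.34 m² = 1,340,000 mm², so w ≈ 973.4 mm and w√2 ≈ 1376.6 mm → Z0 = 973 × 1377 mm.
Z1: ⌊1377/2⌋ × 973 = 688 × 973 mm
Z2: ⌊973/2⌋ × 688 = 486 × 688 mm
Z3: ⌊688/2⌋ × 486 = 344 × 486 mm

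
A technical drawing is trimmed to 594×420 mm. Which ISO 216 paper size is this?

A2 (420 × 594 mm)

Aspect ratio 594/420 ≈ 1.414 — close to the ISO √2 ≈ 1.414.
In the A-series (A0 area = 1 m²): A2 = 420 × 594 mm.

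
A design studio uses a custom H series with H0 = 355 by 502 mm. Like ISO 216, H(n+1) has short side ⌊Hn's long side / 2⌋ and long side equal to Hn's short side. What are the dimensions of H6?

44 × 62 mm

H1 = 251 × 355 mm (from H0 by 1 halving).
H2: ⌊355/2⌋ × 251 = 177 × 251 mm
H3: ⌊251/2⌋ × 177 = 125 × 177 mm
H4: ⌊177/2⌋ × 125 = 88 × 125 mm
H5: ⌊125/2⌋ × 88 = 62 × 88 mm
H6: ⌊88/2⌋ × 62 = 44 × 62 mm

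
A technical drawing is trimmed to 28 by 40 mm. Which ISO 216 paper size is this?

Aspect ratio 40/28 ≈ 1.429 — close to the ISO √2 ≈ 1.414.
In the C-series (envelope sizes, between A and B): C10 = 28 × 40 mm.

C10 (28 × 40 mm)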